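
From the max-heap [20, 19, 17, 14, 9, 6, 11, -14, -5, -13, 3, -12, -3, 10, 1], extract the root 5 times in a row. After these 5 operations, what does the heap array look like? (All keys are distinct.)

[10, 9, 6, 1, 3, -3, -12, -14, -5, -13]

extract-max #1 returns 20:
  remove root 20; move last element 1 to root → [1, 19, 17, 14, 9, 6, 11, -14, -5, -13, 3, -12, -3, 10]
  1 vs larger child 19 at index 1, swap → [19, 1, 17, 14, 9, 6, 11, -14, -5, -13, 3, -12, -3, 10]
  1 vs larger child 14 at index 3, swap → [19, 14, 17, 1, 9, 6, 11, -14, -5, -13, 3, -12, -3, 10]
extract-max #2 returns 19:
  remove root 19; move last element 10 to root → [10, 14, 17, 1, 9, 6, 11, -14, -5, -13, 3, -12, -3]
  10 vs larger child 17 at index 2, swap → [17, 14, 10, 1, 9, 6, 11, -14, -5, -13, 3, -12, -3]
  10 vs larger child 11 at index 6, swap → [17, 14, 11, 1, 9, 6, 10, -14, -5, -13, 3, -12, -3]
extract-max #3 returns 17:
  remove root 17; move last element -3 to root → [-3, 14, 11, 1, 9, 6, 10, -14, -5, -13, 3, -12]
  -3 vs larger child 14 at index 1, swap → [14, -3, 11, 1, 9, 6, 10, -14, -5, -13, 3, -12]
  -3 vs larger child 9 at index 4, swap → [14, 9, 11, 1, -3, 6, 10, -14, -5, -13, 3, -12]
  -3 vs larger child 3 at index 10, swap → [14, 9, 11, 1, 3, 6, 10, -14, -5, -13, -3, -12]
extract-max #4 returns 14:
  remove root 14; move last element -12 to root → [-12, 9, 11, 1, 3, 6, 10, -14, -5, -13, -3]
  -12 vs larger child 11 at index 2, swap → [11, 9, -12, 1, 3, 6, 10, -14, -5, -13, -3]
  -12 vs larger child 10 at index 6, swap → [11, 9, 10, 1, 3, 6, -12, -14, -5, -13, -3]
extract-max #5 returns 11:
  remove root 11; move last element -3 to root → [-3, 9, 10, 1, 3, 6, -12, -14, -5, -13]
  -3 vs larger child 10 at index 2, swap → [10, 9, -3, 1, 3, 6, -12, -14, -5, -13]
  -3 vs larger child 6 at index 5, swap → [10, 9, 6, 1, 3, -3, -12, -14, -5, -13]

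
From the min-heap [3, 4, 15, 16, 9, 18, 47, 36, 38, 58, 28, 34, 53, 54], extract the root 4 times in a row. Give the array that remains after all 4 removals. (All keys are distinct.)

[16, 28, 18, 36, 54, 34, 47, 53, 38, 58]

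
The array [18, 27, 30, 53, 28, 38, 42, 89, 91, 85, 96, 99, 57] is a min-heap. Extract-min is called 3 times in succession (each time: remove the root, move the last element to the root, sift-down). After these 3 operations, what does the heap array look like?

[30, 53, 38, 89, 57, 96, 42, 99, 91, 85]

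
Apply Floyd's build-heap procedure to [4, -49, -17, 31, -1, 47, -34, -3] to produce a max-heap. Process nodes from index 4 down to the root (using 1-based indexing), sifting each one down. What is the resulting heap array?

[47, 31, 4, -3, -1, -17, -34, -49]

sift down from index 4: already satisfies heap property
sift down from index 3:
  -17 vs larger child 47 at index 6, swap → [4, -49, 47, 31, -1, -17, -34, -3]
sift down from index 2:
  -49 vs larger child 31 at index 4, swap → [4, 31, 47, -49, -1, -17, -34, -3]
  -49 vs only child -3 at index 8, swap → [4, 31, 47, -3, -1, -17, -34, -49]
sift down from index 1:
  4 vs larger child 47 at index 3, swap → [47, 31, 4, -3, -1, -17, -34, -49]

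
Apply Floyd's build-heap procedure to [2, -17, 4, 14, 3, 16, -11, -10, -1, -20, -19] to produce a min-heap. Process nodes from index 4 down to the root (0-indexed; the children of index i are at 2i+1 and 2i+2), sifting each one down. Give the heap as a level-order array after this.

[-20, -19, -11, -10, -17, 16, 4, 14, -1, 3, 2]

sift down from index 4:
  3 vs smaller child -20 at index 9, swap → [2, -17, 4, 14, -20, 16, -11, -10, -1, 3, -19]
sift down from index 3:
  14 vs smaller child -10 at index 7, swap → [2, -17, 4, -10, -20, 16, -11, 14, -1, 3, -19]
sift down from index 2:
  4 vs smaller child -11 at index 6, swap → [2, -17, -11, -10, -20, 16, 4, 14, -1, 3, -19]
sift down from index 1:
  -17 vs smaller child -20 at index 4, swap → [2, -20, -11, -10, -17, 16, 4, 14, -1, 3, -19]
  -17 vs smaller child -19 at index 10, swap → [2, -20, -11, -10, -19, 16, 4, 14, -1, 3, -17]
sift down from index 0:
  2 vs smaller child -20 at index 1, swap → [-20, 2, -11, -10, -19, 16, 4, 14, -1, 3, -17]
  2 vs smaller child -19 at index 4, swap → [-20, -19, -11, -10, 2, 16, 4, 14, -1, 3, -17]
  2 vs smaller child -17 at index 10, swap → [-20, -19, -11, -10, -17, 16, 4, 14, -1, 3, 2]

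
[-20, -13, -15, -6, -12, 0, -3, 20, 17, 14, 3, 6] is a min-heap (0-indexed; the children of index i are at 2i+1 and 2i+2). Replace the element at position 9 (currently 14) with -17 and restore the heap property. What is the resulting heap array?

[-20, -17, -15, -6, -13, 0, -3, 20, 17, -12, 3, 6]

set index 9 from 14 to -17 → [-20, -13, -15, -6, -12, 0, -3, 20, 17, -17, 3, 6]
-17 < parent -12 at index 4, swap → [-20, -13, -15, -6, -17, 0, -3, 20, 17, -12, 3, 6]
-17 < parent -13 at index 1, swap → [-20, -17, -15, -6, -13, 0, -3, 20, 17, -12, 3, 6]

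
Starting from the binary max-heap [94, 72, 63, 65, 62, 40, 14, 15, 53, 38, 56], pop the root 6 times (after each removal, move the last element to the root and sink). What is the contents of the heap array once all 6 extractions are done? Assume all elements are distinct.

extract-max #1 returns 94:
  remove root 94; move last element 56 to root → [56, 72, 63, 65, 62, 40, 14, 15, 53, 38]
  56 vs larger child 72 at index 1, swap → [72, 56, 63, 65, 62, 40, 14, 15, 53, 38]
  56 vs larger child 65 at index 3, swap → [72, 65, 63, 56, 62, 40, 14, 15, 53, 38]
extract-max #2 returns 72:
  remove root 72; move last element 38 to root → [38, 65, 63, 56, 62, 40, 14, 15, 53]
  38 vs larger child 65 at index 1, swap → [65, 38, 63, 56, 62, 40, 14, 15, 53]
  38 vs larger child 62 at index 4, swap → [65, 62, 63, 56, 38, 40, 14, 15, 53]
extract-max #3 returns 65:
  remove root 65; move last element 53 to root → [53, 62, 63, 56, 38, 40, 14, 15]
  53 vs larger child 63 at index 2, swap → [63, 62, 53, 56, 38, 40, 14, 15]
extract-max #4 returns 63:
  remove root 63; move last element 15 to root → [15, 62, 53, 56, 38, 40, 14]
  15 vs larger child 62 at index 1, swap → [62, 15, 53, 56, 38, 40, 14]
  15 vs larger child 56 at index 3, swap → [62, 56, 53, 15, 38, 40, 14]
extract-max #5 returns 62:
  remove root 62; move last element 14 to root → [14, 56, 53, 15, 38, 40]
  14 vs larger child 56 at index 1, swap → [56, 14, 53, 15, 38, 40]
  14 vs larger child 38 at index 4, swap → [56, 38, 53, 15, 14, 40]
extract-max #6 returns 56:
  remove root 56; move last element 40 to root → [40, 38, 53, 15, 14]
  40 vs larger child 53 at index 2, swap → [53, 38, 40, 15, 14]

[53, 38, 40, 15, 14]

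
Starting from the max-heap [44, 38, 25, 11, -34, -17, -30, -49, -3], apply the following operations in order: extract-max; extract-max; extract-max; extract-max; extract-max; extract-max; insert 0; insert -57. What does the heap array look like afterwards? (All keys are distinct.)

[0, -30, -34, -49, -57]

extract-max → returns 44:
  remove root 44; move last element -3 to root → [-3, 38, 25, 11, -34, -17, -30, -49]
  -3 vs larger child 38 at index 1, swap → [38, -3, 25, 11, -34, -17, -30, -49]
  -3 vs larger child 11 at index 3, swap → [38, 11, 25, -3, -34, -17, -30, -49]
extract-max → returns 38:
  remove root 38; move last element -49 to root → [-49, 11, 25, -3, -34, -17, -30]
  -49 vs larger child 25 at index 2, swap → [25, 11, -49, -3, -34, -17, -30]
  -49 vs larger child -17 at index 5, swap → [25, 11, -17, -3, -34, -49, -30]
extract-max → returns 25:
  remove root 25; move last element -30 to root → [-30, 11, -17, -3, -34, -49]
  -30 vs larger child 11 at index 1, swap → [11, -30, -17, -3, -34, -49]
  -30 vs larger child -3 at index 3, swap → [11, -3, -17, -30, -34, -49]
extract-max → returns 11:
  remove root 11; move last element -49 to root → [-49, -3, -17, -30, -34]
  -49 vs larger child -3 at index 1, swap → [-3, -49, -17, -30, -34]
  -49 vs larger child -30 at index 3, swap → [-3, -30, -17, -49, -34]
extract-max → returns -3:
  remove root -3; move last element -34 to root → [-34, -30, -17, -49]
  -34 vs larger child -17 at index 2, swap → [-17, -30, -34, -49]
extract-max → returns -17:
  remove root -17; move last element -49 to root → [-49, -30, -34]
  -49 vs larger child -30 at index 1, swap → [-30, -49, -34]
insert 0:
  append 0 at index 3 → [-30, -49, -34, 0]
  0 > parent -49 at index 1, swap → [-30, 0, -34, -49]
  0 > parent -30 at index 0, swap → [0, -30, -34, -49]
insert -57:
  append -57 at index 4 → [0, -30, -34, -49, -57] (no swap needed)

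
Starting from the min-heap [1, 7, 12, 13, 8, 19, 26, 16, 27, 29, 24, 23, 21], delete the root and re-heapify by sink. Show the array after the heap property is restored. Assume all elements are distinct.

[7, 8, 12, 13, 21, 19, 26, 16, 27, 29, 24, 23]

remove root 1; move last element 21 to root → [21, 7, 12, 13, 8, 19, 26, 16, 27, 29, 24, 23]
21 vs smaller child 7 at index 1, swap → [7, 21, 12, 13, 8, 19, 26, 16, 27, 29, 24, 23]
21 vs smaller child 8 at index 4, swap → [7, 8, 12, 13, 21, 19, 26, 16, 27, 29, 24, 23]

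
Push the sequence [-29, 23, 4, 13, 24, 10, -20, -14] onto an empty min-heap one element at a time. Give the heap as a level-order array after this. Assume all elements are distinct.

[-29, -14, -20, 13, 24, 10, 4, 23]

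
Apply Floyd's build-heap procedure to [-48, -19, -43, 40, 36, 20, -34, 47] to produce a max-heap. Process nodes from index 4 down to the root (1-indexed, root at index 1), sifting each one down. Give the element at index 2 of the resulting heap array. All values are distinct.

40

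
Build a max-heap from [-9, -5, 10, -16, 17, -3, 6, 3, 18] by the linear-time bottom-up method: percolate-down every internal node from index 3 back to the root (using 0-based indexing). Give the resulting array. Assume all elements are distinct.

[18, 17, 10, 3, -9, -3, 6, -5, -16]

sift down from index 3:
  -16 vs larger child 18 at index 8, swap → [-9, -5, 10, 18, 17, -3, 6, 3, -16]
sift down from index 2: already satisfies heap property
sift down from index 1:
  -5 vs larger child 18 at index 3, swap → [-9, 18, 10, -5, 17, -3, 6, 3, -16]
  -5 vs larger child 3 at index 7, swap → [-9, 18, 10, 3, 17, -3, 6, -5, -16]
sift down from index 0:
  -9 vs larger child 18 at index 1, swap → [18, -9, 10, 3, 17, -3, 6, -5, -16]
  -9 vs larger child 17 at index 4, swap → [18, 17, 10, 3, -9, -3, 6, -5, -16]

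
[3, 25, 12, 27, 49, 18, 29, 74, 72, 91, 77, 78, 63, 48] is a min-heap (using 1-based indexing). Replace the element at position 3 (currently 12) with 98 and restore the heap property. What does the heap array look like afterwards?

[3, 25, 18, 27, 49, 63, 29, 74, 72, 91, 77, 78, 98, 48]

set index 3 from 12 to 98 → [3, 25, 98, 27, 49, 18, 29, 74, 72, 91, 77, 78, 63, 48]
98 vs smaller child 18 at index 6, swap → [3, 25, 18, 27, 49, 98, 29, 74, 72, 91, 77, 78, 63, 48]
98 vs smaller child 63 at index 13, swap → [3, 25, 18, 27, 49, 63, 29, 74, 72, 91, 77, 78, 98, 48]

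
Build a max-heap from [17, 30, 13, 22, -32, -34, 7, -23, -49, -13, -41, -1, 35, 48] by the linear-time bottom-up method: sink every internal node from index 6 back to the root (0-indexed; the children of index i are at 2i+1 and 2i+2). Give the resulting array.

[48, 30, 35, 22, -13, 17, 13, -23, -49, -32, -41, -1, -34, 7]

sift down from index 6:
  7 vs only child 48 at index 13, swap → [17, 30, 13, 22, -32, -34, 48, -23, -49, -13, -41, -1, 35, 7]
sift down from index 5:
  -34 vs larger child 35 at index 12, swap → [17, 30, 13, 22, -32, 35, 48, -23, -49, -13, -41, -1, -34, 7]
sift down from index 4:
  -32 vs larger child -13 at index 9, swap → [17, 30, 13, 22, -13, 35, 48, -23, -49, -32, -41, -1, -34, 7]
sift down from index 3: already satisfies heap property
sift down from index 2:
  13 vs larger child 48 at index 6, swap → [17, 30, 48, 22, -13, 35, 13, -23, -49, -32, -41, -1, -34, 7]
sift down from index 1: already satisfies heap property
sift down from index 0:
  17 vs larger child 48 at index 2, swap → [48, 30, 17, 22, -13, 35, 13, -23, -49, -32, -41, -1, -34, 7]
  17 vs larger child 35 at index 5, swap → [48, 30, 35, 22, -13, 17, 13, -23, -49, -32, -41, -1, -34, 7]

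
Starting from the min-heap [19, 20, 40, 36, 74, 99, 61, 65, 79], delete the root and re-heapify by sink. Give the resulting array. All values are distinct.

remove root 19; move last element 79 to root → [79, 20, 40, 36, 74, 99, 61, 65]
79 vs smaller child 20 at index 1, swap → [20, 79, 40, 36, 74, 99, 61, 65]
79 vs smaller child 36 at index 3, swap → [20, 36, 40, 79, 74, 99, 61, 65]
79 vs only child 65 at index 7, swap → [20, 36, 40, 65, 74, 99, 61, 79]

[20, 36, 40, 65, 74, 99, 61, 79]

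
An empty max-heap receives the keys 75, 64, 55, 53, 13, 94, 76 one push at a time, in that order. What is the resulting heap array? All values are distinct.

[94, 64, 76, 53, 13, 55, 75]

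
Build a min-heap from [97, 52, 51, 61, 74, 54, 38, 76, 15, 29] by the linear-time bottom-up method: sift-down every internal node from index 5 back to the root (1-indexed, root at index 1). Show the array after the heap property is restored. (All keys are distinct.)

[15, 29, 38, 52, 74, 54, 51, 76, 61, 97]

sift down from index 5:
  74 vs only child 29 at index 10, swap → [97, 52, 51, 61, 29, 54, 38, 76, 15, 74]
sift down from index 4:
  61 vs smaller child 15 at index 9, swap → [97, 52, 51, 15, 29, 54, 38, 76, 61, 74]
sift down from index 3:
  51 vs smaller child 38 at index 7, swap → [97, 52, 38, 15, 29, 54, 51, 76, 61, 74]
sift down from index 2:
  52 vs smaller child 15 at index 4, swap → [97, 15, 38, 52, 29, 54, 51, 76, 61, 74]
sift down from index 1:
  97 vs smaller child 15 at index 2, swap → [15, 97, 38, 52, 29, 54, 51, 76, 61, 74]
  97 vs smaller child 29 at index 5, swap → [15, 29, 38, 52, 97, 54, 51, 76, 61, 74]
  97 vs only child 74 at index 10, swap → [15, 29, 38, 52, 74, 54, 51, 76, 61, 97]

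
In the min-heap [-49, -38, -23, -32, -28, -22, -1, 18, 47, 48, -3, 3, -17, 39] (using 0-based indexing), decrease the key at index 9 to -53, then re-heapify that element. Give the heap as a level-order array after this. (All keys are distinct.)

[-53, -49, -23, -32, -38, -22, -1, 18, 47, -28, -3, 3, -17, 39]

set index 9 from 48 to -53 → [-49, -38, -23, -32, -28, -22, -1, 18, 47, -53, -3, 3, -17, 39]
-53 < parent -28 at index 4, swap → [-49, -38, -23, -32, -53, -22, -1, 18, 47, -28, -3, 3, -17, 39]
-53 < parent -38 at index 1, swap → [-49, -53, -23, -32, -38, -22, -1, 18, 47, -28, -3, 3, -17, 39]
-53 < parent -49 at index 0, swap → [-53, -49, -23, -32, -38, -22, -1, 18, 47, -28, -3, 3, -17, 39]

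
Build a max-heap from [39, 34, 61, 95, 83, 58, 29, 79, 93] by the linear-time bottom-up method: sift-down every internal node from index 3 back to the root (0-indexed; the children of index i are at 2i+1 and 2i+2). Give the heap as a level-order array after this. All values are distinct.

sift down from index 3: already satisfies heap property
sift down from index 2: already satisfies heap property
sift down from index 1:
  34 vs larger child 95 at index 3, swap → [39, 95, 61, 34, 83, 58, 29, 79, 93]
  34 vs larger child 93 at index 8, swap → [39, 95, 61, 93, 83, 58, 29, 79, 34]
sift down from index 0:
  39 vs larger child 95 at index 1, swap → [95, 39, 61, 93, 83, 58, 29, 79, 34]
  39 vs larger child 93 at index 3, swap → [95, 93, 61, 39, 83, 58, 29, 79, 34]
  39 vs larger child 79 at index 7, swap → [95, 93, 61, 79, 83, 58, 29, 39, 34]

[95, 93, 61, 79, 83, 58, 29, 39, 34]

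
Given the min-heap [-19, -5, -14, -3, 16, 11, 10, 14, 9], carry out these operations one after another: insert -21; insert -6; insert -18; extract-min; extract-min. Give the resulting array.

insert -21:
  append -21 at index 9 → [-19, -5, -14, -3, 16, 11, 10, 14, 9, -21]
  -21 < parent 16 at index 4, swap → [-19, -5, -14, -3, -21, 11, 10, 14, 9, 16]
  -21 < parent -5 at index 1, swap → [-19, -21, -14, -3, -5, 11, 10, 14, 9, 16]
  -21 < parent -19 at index 0, swap → [-21, -19, -14, -3, -5, 11, 10, 14, 9, 16]
insert -6:
  append -6 at index 10 → [-21, -19, -14, -3, -5, 11, 10, 14, 9, 16, -6]
  -6 < parent -5 at index 4, swap → [-21, -19, -14, -3, -6, 11, 10, 14, 9, 16, -5]
insert -18:
  append -18 at index 11 → [-21, -19, -14, -3, -6, 11, 10, 14, 9, 16, -5, -18]
  -18 < parent 11 at index 5, swap → [-21, -19, -14, -3, -6, -18, 10, 14, 9, 16, -5, 11]
  -18 < parent -14 at index 2, swap → [-21, -19, -18, -3, -6, -14, 10, 14, 9, 16, -5, 11]
extract-min → returns -21:
  remove root -21; move last element 11 to root → [11, -19, -18, -3, -6, -14, 10, 14, 9, 16, -5]
  11 vs smaller child -19 at index 1, swap → [-19, 11, -18, -3, -6, -14, 10, 14, 9, 16, -5]
  11 vs smaller child -6 at index 4, swap → [-19, -6, -18, -3, 11, -14, 10, 14, 9, 16, -5]
  11 vs smaller child -5 at index 10, swap → [-19, -6, -18, -3, -5, -14, 10, 14, 9, 16, 11]
extract-min → returns -19:
  remove root -19; move last element 11 to root → [11, -6, -18, -3, -5, -14, 10, 14, 9, 16]
  11 vs smaller child -18 at index 2, swap → [-18, -6, 11, -3, -5, -14, 10, 14, 9, 16]
  11 vs smaller child -14 at index 5, swap → [-18, -6, -14, -3, -5, 11, 10, 14, 9, 16]

[-18, -6, -14, -3, -5, 11, 10, 14, 9, 16]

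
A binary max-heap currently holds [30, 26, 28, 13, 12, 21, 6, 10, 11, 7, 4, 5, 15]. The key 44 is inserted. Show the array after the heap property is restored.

append 44 at index 13 → [30, 26, 28, 13, 12, 21, 6, 10, 11, 7, 4, 5, 15, 44]
44 > parent 6 at index 6, swap → [30, 26, 28, 13, 12, 21, 44, 10, 11, 7, 4, 5, 15, 6]
44 > parent 28 at index 2, swap → [30, 26, 44, 13, 12, 21, 28, 10, 11, 7, 4, 5, 15, 6]
44 > parent 30 at index 0, swap → [44, 26, 30, 13, 12, 21, 28, 10, 11, 7, 4, 5, 15, 6]

[44, 26, 30, 13, 12, 21, 28, 10, 11, 7, 4, 5, 15, 6]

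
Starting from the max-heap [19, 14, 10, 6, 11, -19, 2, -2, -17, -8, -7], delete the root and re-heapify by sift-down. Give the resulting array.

remove root 19; move last element -7 to root → [-7, 14, 10, 6, 11, -19, 2, -2, -17, -8]
-7 vs larger child 14 at index 1, swap → [14, -7, 10, 6, 11, -19, 2, -2, -17, -8]
-7 vs larger child 11 at index 4, swap → [14, 11, 10, 6, -7, -19, 2, -2, -17, -8]

[14, 11, 10, 6, -7, -19, 2, -2, -17, -8]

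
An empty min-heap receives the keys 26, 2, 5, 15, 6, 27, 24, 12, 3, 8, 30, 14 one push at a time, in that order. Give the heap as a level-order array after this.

Insert 26:
  append 26 at index 0 → [26] (no swap needed)
Insert 2:
  append 2 at index 1 → [26, 2]
  2 < parent 26 at index 0, swap → [2, 26]
Insert 5:
  append 5 at index 2 → [2, 26, 5] (no swap needed)
Insert 15:
  append 15 at index 3 → [2, 26, 5, 15]
  15 < parent 26 at index 1, swap → [2, 15, 5, 26]
Insert 6:
  append 6 at index 4 → [2, 15, 5, 26, 6]
  6 < parent 15 at index 1, swap → [2, 6, 5, 26, 15]
Insert 27:
  append 27 at index 5 → [2, 6, 5, 26, 15, 27] (no swap needed)
Insert 24:
  append 24 at index 6 → [2, 6, 5, 26, 15, 27, 24] (no swap needed)
Insert 12:
  append 12 at index 7 → [2, 6, 5, 26, 15, 27, 24, 12]
  12 < parent 26 at index 3, swap → [2, 6, 5, 12, 15, 27, 24, 26]
Insert 3:
  append 3 at index 8 → [2, 6, 5, 12, 15, 27, 24, 26, 3]
  3 < parent 12 at index 3, swap → [2, 6, 5, 3, 15, 27, 24, 26, 12]
  3 < parent 6 at index 1, swap → [2, 3, 5, 6, 15, 27, 24, 26, 12]
Insert 8:
  append 8 at index 9 → [2, 3, 5, 6, 15, 27, 24, 26, 12, 8]
  8 < parent 15 at index 4, swap → [2, 3, 5, 6, 8, 27, 24, 26, 12, 15]
Insert 30:
  append 30 at index 10 → [2, 3, 5, 6, 8, 27, 24, 26, 12, 15, 30] (no swap needed)
Insert 14:
  append 14 at index 11 → [2, 3, 5, 6, 8, 27, 24, 26, 12, 15, 30, 14]
  14 < parent 27 at index 5, swap → [2, 3, 5, 6, 8, 14, 24, 26, 12, 15, 30, 27]

[2, 3, 5, 6, 8, 14, 24, 26, 12, 15, 30, 27]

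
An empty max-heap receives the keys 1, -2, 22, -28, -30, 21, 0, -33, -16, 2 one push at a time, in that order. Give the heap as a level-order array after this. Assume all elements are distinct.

[22, 2, 21, -16, -2, 1, 0, -33, -28, -30]

Insert 1:
  append 1 at index 0 → [1] (no swap needed)
Insert -2:
  append -2 at index 1 → [1, -2] (no swap needed)
Insert 22:
  append 22 at index 2 → [1, -2, 22]
  22 > parent 1 at index 0, swap → [22, -2, 1]
Insert -28:
  append -28 at index 3 → [22, -2, 1, -28] (no swap needed)
Insert -30:
  append -30 at index 4 → [22, -2, 1, -28, -30] (no swap needed)
Insert 21:
  append 21 at index 5 → [22, -2, 1, -28, -30, 21]
  21 > parent 1 at index 2, swap → [22, -2, 21, -28, -30, 1]
Insert 0:
  append 0 at index 6 → [22, -2, 21, -28, -30, 1, 0] (no swap needed)
Insert -33:
  append -33 at index 7 → [22, -2, 21, -28, -30, 1, 0, -33] (no swap needed)
Insert -16:
  append -16 at index 8 → [22, -2, 21, -28, -30, 1, 0, -33, -16]
  -16 > parent -28 at index 3, swap → [22, -2, 21, -16, -30, 1, 0, -33, -28]
Insert 2:
  append 2 at index 9 → [22, -2, 21, -16, -30, 1, 0, -33, -28, 2]
  2 > parent -30 at index 4, swap → [22, -2, 21, -16, 2, 1, 0, -33, -28, -30]
  2 > parent -2 at index 1, swap → [22, 2, 21, -16, -2, 1, 0, -33, -28, -30]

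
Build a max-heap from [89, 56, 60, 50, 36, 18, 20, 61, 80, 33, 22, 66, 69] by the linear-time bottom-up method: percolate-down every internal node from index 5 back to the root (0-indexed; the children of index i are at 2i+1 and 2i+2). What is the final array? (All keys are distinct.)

[89, 80, 69, 61, 36, 66, 20, 56, 50, 33, 22, 60, 18]

sift down from index 5:
  18 vs larger child 69 at index 12, swap → [89, 56, 60, 50, 36, 69, 20, 61, 80, 33, 22, 66, 18]
sift down from index 4: already satisfies heap property
sift down from index 3:
  50 vs larger child 80 at index 8, swap → [89, 56, 60, 80, 36, 69, 20, 61, 50, 33, 22, 66, 18]
sift down from index 2:
  60 vs larger child 69 at index 5, swap → [89, 56, 69, 80, 36, 60, 20, 61, 50, 33, 22, 66, 18]
  60 vs larger child 66 at index 11, swap → [89, 56, 69, 80, 36, 66, 20, 61, 50, 33, 22, 60, 18]
sift down from index 1:
  56 vs larger child 80 at index 3, swap → [89, 80, 69, 56, 36, 66, 20, 61, 50, 33, 22, 60, 18]
  56 vs larger child 61 at index 7, swap → [89, 80, 69, 61, 36, 66, 20, 56, 50, 33, 22, 60, 18]
sift down from index 0: already satisfies heap property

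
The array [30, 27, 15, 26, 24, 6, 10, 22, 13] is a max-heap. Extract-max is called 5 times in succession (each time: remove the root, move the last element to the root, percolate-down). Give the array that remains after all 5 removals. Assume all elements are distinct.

[15, 13, 6, 10]

extract-max #1 returns 30:
  remove root 30; move last element 13 to root → [13, 27, 15, 26, 24, 6, 10, 22]
  13 vs larger child 27 at index 1, swap → [27, 13, 15, 26, 24, 6, 10, 22]
  13 vs larger child 26 at index 3, swap → [27, 26, 15, 13, 24, 6, 10, 22]
  13 vs only child 22 at index 7, swap → [27, 26, 15, 22, 24, 6, 10, 13]
extract-max #2 returns 27:
  remove root 27; move last element 13 to root → [13, 26, 15, 22, 24, 6, 10]
  13 vs larger child 26 at index 1, swap → [26, 13, 15, 22, 24, 6, 10]
  13 vs larger child 24 at index 4, swap → [26, 24, 15, 22, 13, 6, 10]
extract-max #3 returns 26:
  remove root 26; move last element 10 to root → [10, 24, 15, 22, 13, 6]
  10 vs larger child 24 at index 1, swap → [24, 10, 15, 22, 13, 6]
  10 vs larger child 22 at index 3, swap → [24, 22, 15, 10, 13, 6]
extract-max #4 returns 24:
  remove root 24; move last element 6 to root → [6, 22, 15, 10, 13]
  6 vs larger child 22 at index 1, swap → [22, 6, 15, 10, 13]
  6 vs larger child 13 at index 4, swap → [22, 13, 15, 10, 6]
extract-max #5 returns 22:
  remove root 22; move last element 6 to root → [6, 13, 15, 10]
  6 vs larger child 15 at index 2, swap → [15, 13, 6, 10]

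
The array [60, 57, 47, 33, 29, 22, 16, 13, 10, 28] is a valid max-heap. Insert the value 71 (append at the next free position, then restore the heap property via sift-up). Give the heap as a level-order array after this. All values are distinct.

append 71 at index 10 → [60, 57, 47, 33, 29, 22, 16, 13, 10, 28, 71]
71 > parent 29 at index 4, swap → [60, 57, 47, 33, 71, 22, 16, 13, 10, 28, 29]
71 > parent 57 at index 1, swap → [60, 71, 47, 33, 57, 22, 16, 13, 10, 28, 29]
71 > parent 60 at index 0, swap → [71, 60, 47, 33, 57, 22, 16, 13, 10, 28, 29]

[71, 60, 47, 33, 57, 22, 16, 13, 10, 28, 29]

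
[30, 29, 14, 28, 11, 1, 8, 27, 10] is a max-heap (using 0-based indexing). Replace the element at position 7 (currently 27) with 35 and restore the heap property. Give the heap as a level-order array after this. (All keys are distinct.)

[35, 30, 14, 29, 11, 1, 8, 28, 10]

set index 7 from 27 to 35 → [30, 29, 14, 28, 11, 1, 8, 35, 10]
35 > parent 28 at index 3, swap → [30, 29, 14, 35, 11, 1, 8, 28, 10]
35 > parent 29 at index 1, swap → [30, 35, 14, 29, 11, 1, 8, 28, 10]
35 > parent 30 at index 0, swap → [35, 30, 14, 29, 11, 1, 8, 28, 10]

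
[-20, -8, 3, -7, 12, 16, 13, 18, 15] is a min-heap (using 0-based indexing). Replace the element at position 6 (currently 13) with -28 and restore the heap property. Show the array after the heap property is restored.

[-28, -8, -20, -7, 12, 16, 3, 18, 15]

set index 6 from 13 to -28 → [-20, -8, 3, -7, 12, 16, -28, 18, 15]
-28 < parent 3 at index 2, swap → [-20, -8, -28, -7, 12, 16, 3, 18, 15]
-28 < parent -20 at index 0, swap → [-28, -8, -20, -7, 12, 16, 3, 18, 15]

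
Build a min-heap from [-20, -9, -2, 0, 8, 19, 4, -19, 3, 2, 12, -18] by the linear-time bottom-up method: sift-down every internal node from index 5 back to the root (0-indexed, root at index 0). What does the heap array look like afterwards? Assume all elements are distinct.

sift down from index 5:
  19 vs only child -18 at index 11, swap → [-20, -9, -2, 0, 8, -18, 4, -19, 3, 2, 12, 19]
sift down from index 4:
  8 vs smaller child 2 at index 9, swap → [-20, -9, -2, 0, 2, -18, 4, -19, 3, 8, 12, 19]
sift down from index 3:
  0 vs smaller child -19 at index 7, swap → [-20, -9, -2, -19, 2, -18, 4, 0, 3, 8, 12, 19]
sift down from index 2:
  -2 vs smaller child -18 at index 5, swap → [-20, -9, -18, -19, 2, -2, 4, 0, 3, 8, 12, 19]
sift down from index 1:
  -9 vs smaller child -19 at index 3, swap → [-20, -19, -18, -9, 2, -2, 4, 0, 3, 8, 12, 19]
sift down from index 0: already satisfies heap property

[-20, -19, -18, -9, 2, -2, 4, 0, 3, 8, 12, 19]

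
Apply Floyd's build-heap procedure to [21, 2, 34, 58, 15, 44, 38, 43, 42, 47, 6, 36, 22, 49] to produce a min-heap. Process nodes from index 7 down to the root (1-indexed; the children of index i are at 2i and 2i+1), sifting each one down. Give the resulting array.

sift down from index 7: already satisfies heap property
sift down from index 6:
  44 vs smaller child 22 at index 13, swap → [21, 2, 34, 58, 15, 22, 38, 43, 42, 47, 6, 36, 44, 49]
sift down from index 5:
  15 vs smaller child 6 at index 11, swap → [21, 2, 34, 58, 6, 22, 38, 43, 42, 47, 15, 36, 44, 49]
sift down from index 4:
  58 vs smaller child 42 at index 9, swap → [21, 2, 34, 42, 6, 22, 38, 43, 58, 47, 15, 36, 44, 49]
sift down from index 3:
  34 vs smaller child 22 at index 6, swap → [21, 2, 22, 42, 6, 34, 38, 43, 58, 47, 15, 36, 44, 49]
sift down from index 2: already satisfies heap property
sift down from index 1:
  21 vs smaller child 2 at index 2, swap → [2, 21, 22, 42, 6, 34, 38, 43, 58, 47, 15, 36, 44, 49]
  21 vs smaller child 6 at index 5, swap → [2, 6, 22, 42, 21, 34, 38, 43, 58, 47, 15, 36, 44, 49]
  21 vs smaller child 15 at index 11, swap → [2, 6, 22, 42, 15, 34, 38, 43, 58, 47, 21, 36, 44, 49]

[2, 6, 22, 42, 15, 34, 38, 43, 58, 47, 21, 36, 44, 49]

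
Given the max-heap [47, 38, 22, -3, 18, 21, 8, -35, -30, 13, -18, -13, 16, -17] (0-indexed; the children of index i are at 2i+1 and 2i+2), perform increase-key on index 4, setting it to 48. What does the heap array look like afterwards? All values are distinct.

set index 4 from 18 to 48 → [47, 38, 22, -3, 48, 21, 8, -35, -30, 13, -18, -13, 16, -17]
48 > parent 38 at index 1, swap → [47, 48, 22, -3, 38, 21, 8, -35, -30, 13, -18, -13, 16, -17]
48 > parent 47 at index 0, swap → [48, 47, 22, -3, 38, 21, 8, -35, -30, 13, -18, -13, 16, -17]

[48, 47, 22, -3, 38, 21, 8, -35, -30, 13, -18, -13, 16, -17]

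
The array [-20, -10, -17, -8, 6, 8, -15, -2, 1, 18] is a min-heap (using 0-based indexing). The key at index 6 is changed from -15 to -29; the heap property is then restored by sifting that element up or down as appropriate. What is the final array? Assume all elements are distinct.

[-29, -10, -20, -8, 6, 8, -17, -2, 1, 18]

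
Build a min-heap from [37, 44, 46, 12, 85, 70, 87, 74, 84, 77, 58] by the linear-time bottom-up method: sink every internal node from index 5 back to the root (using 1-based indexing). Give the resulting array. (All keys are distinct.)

[12, 37, 46, 44, 58, 70, 87, 74, 84, 77, 85]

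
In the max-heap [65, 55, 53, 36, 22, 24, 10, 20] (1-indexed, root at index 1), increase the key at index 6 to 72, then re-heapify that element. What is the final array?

set index 6 from 24 to 72 → [65, 55, 53, 36, 22, 72, 10, 20]
72 > parent 53 at index 3, swap → [65, 55, 72, 36, 22, 53, 10, 20]
72 > parent 65 at index 1, swap → [72, 55, 65, 36, 22, 53, 10, 20]

[72, 55, 65, 36, 22, 53, 10, 20]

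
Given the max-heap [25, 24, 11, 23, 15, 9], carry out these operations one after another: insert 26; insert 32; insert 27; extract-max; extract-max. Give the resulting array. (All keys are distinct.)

[26, 24, 25, 23, 15, 9, 11]

insert 26:
  append 26 at index 6 → [25, 24, 11, 23, 15, 9, 26]
  26 > parent 11 at index 2, swap → [25, 24, 26, 23, 15, 9, 11]
  26 > parent 25 at index 0, swap → [26, 24, 25, 23, 15, 9, 11]
insert 32:
  append 32 at index 7 → [26, 24, 25, 23, 15, 9, 11, 32]
  32 > parent 23 at index 3, swap → [26, 24, 25, 32, 15, 9, 11, 23]
  32 > parent 24 at index 1, swap → [26, 32, 25, 24, 15, 9, 11, 23]
  32 > parent 26 at index 0, swap → [32, 26, 25, 24, 15, 9, 11, 23]
insert 27:
  append 27 at index 8 → [32, 26, 25, 24, 15, 9, 11, 23, 27]
  27 > parent 24 at index 3, swap → [32, 26, 25, 27, 15, 9, 11, 23, 24]
  27 > parent 26 at index 1, swap → [32, 27, 25, 26, 15, 9, 11, 23, 24]
extract-max → returns 32:
  remove root 32; move last element 24 to root → [24, 27, 25, 26, 15, 9, 11, 23]
  24 vs larger child 27 at index 1, swap → [27, 24, 25, 26, 15, 9, 11, 23]
  24 vs larger child 26 at index 3, swap → [27, 26, 25, 24, 15, 9, 11, 23]
extract-max → returns 27:
  remove root 27; move last element 23 to root → [23, 26, 25, 24, 15, 9, 11]
  23 vs larger child 26 at index 1, swap → [26, 23, 25, 24, 15, 9, 11]
  23 vs larger child 24 at index 3, swap → [26, 24, 25, 23, 15, 9, 11]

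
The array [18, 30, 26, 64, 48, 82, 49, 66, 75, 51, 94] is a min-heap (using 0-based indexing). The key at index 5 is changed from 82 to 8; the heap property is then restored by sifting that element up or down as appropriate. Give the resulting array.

[8, 30, 18, 64, 48, 26, 49, 66, 75, 51, 94]

set index 5 from 82 to 8 → [18, 30, 26, 64, 48, 8, 49, 66, 75, 51, 94]
8 < parent 26 at index 2, swap → [18, 30, 8, 64, 48, 26, 49, 66, 75, 51, 94]
8 < parent 18 at index 0, swap → [8, 30, 18, 64, 48, 26, 49, 66, 75, 51, 94]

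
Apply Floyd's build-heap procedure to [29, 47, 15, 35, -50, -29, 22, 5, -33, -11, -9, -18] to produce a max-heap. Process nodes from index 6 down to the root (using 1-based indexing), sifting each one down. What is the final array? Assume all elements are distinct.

[47, 35, 22, 29, -9, -18, 15, 5, -33, -11, -50, -29]

sift down from index 6:
  -29 vs only child -18 at index 12, swap → [29, 47, 15, 35, -50, -18, 22, 5, -33, -11, -9, -29]
sift down from index 5:
  -50 vs larger child -9 at index 11, swap → [29, 47, 15, 35, -9, -18, 22, 5, -33, -11, -50, -29]
sift down from index 4: already satisfies heap property
sift down from index 3:
  15 vs larger child 22 at index 7, swap → [29, 47, 22, 35, -9, -18, 15, 5, -33, -11, -50, -29]
sift down from index 2: already satisfies heap property
sift down from index 1:
  29 vs larger child 47 at index 2, swap → [47, 29, 22, 35, -9, -18, 15, 5, -33, -11, -50, -29]
  29 vs larger child 35 at index 4, swap → [47, 35, 22, 29, -9, -18, 15, 5, -33, -11, -50, -29]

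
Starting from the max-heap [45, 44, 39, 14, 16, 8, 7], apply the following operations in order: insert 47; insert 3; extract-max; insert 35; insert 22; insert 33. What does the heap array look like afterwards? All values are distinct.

insert 47:
  append 47 at index 7 → [45, 44, 39, 14, 16, 8, 7, 47]
  47 > parent 14 at index 3, swap → [45, 44, 39, 47, 16, 8, 7, 14]
  47 > parent 44 at index 1, swap → [45, 47, 39, 44, 16, 8, 7, 14]
  47 > parent 45 at index 0, swap → [47, 45, 39, 44, 16, 8, 7, 14]
insert 3:
  append 3 at index 8 → [47, 45, 39, 44, 16, 8, 7, 14, 3] (no swap needed)
extract-max → returns 47:
  remove root 47; move last element 3 to root → [3, 45, 39, 44, 16, 8, 7, 14]
  3 vs larger child 45 at index 1, swap → [45, 3, 39, 44, 16, 8, 7, 14]
  3 vs larger child 44 at index 3, swap → [45, 44, 39, 3, 16, 8, 7, 14]
  3 vs only child 14 at index 7, swap → [45, 44, 39, 14, 16, 8, 7, 3]
insert 35:
  append 35 at index 8 → [45, 44, 39, 14, 16, 8, 7, 3, 35]
  35 > parent 14 at index 3, swap → [45, 44, 39, 35, 16, 8, 7, 3, 14]
insert 22:
  append 22 at index 9 → [45, 44, 39, 35, 16, 8, 7, 3, 14, 22]
  22 > parent 16 at index 4, swap → [45, 44, 39, 35, 22, 8, 7, 3, 14, 16]
insert 33:
  append 33 at index 10 → [45, 44, 39, 35, 22, 8, 7, 3, 14, 16, 33]
  33 > parent 22 at index 4, swap → [45, 44, 39, 35, 33, 8, 7, 3, 14, 16, 22]

[45, 44, 39, 35, 33, 8, 7, 3, 14, 16, 22]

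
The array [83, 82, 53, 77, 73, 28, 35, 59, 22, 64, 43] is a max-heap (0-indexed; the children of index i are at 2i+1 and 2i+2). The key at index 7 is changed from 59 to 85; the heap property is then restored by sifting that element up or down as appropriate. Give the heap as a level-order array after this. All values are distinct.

[85, 83, 53, 82, 73, 28, 35, 77, 22, 64, 43]

set index 7 from 59 to 85 → [83, 82, 53, 77, 73, 28, 35, 85, 22, 64, 43]
85 > parent 77 at index 3, swap → [83, 82, 53, 85, 73, 28, 35, 77, 22, 64, 43]
85 > parent 82 at index 1, swap → [83, 85, 53, 82, 73, 28, 35, 77, 22, 64, 43]
85 > parent 83 at index 0, swap → [85, 83, 53, 82, 73, 28, 35, 77, 22, 64, 43]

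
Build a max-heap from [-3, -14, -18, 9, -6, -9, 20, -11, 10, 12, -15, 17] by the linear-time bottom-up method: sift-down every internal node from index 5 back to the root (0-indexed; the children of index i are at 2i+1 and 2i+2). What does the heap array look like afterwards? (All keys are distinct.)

[20, 12, 17, 10, -6, -3, -18, -11, 9, -14, -15, -9]

sift down from index 5:
  -9 vs only child 17 at index 11, swap → [-3, -14, -18, 9, -6, 17, 20, -11, 10, 12, -15, -9]
sift down from index 4:
  -6 vs larger child 12 at index 9, swap → [-3, -14, -18, 9, 12, 17, 20, -11, 10, -6, -15, -9]
sift down from index 3:
  9 vs larger child 10 at index 8, swap → [-3, -14, -18, 10, 12, 17, 20, -11, 9, -6, -15, -9]
sift down from index 2:
  -18 vs larger child 20 at index 6, swap → [-3, -14, 20, 10, 12, 17, -18, -11, 9, -6, -15, -9]
sift down from index 1:
  -14 vs larger child 12 at index 4, swap → [-3, 12, 20, 10, -14, 17, -18, -11, 9, -6, -15, -9]
  -14 vs larger child -6 at index 9, swap → [-3, 12, 20, 10, -6, 17, -18, -11, 9, -14, -15, -9]
sift down from index 0:
  -3 vs larger child 20 at index 2, swap → [20, 12, -3, 10, -6, 17, -18, -11, 9, -14, -15, -9]
  -3 vs larger child 17 at index 5, swap → [20, 12, 17, 10, -6, -3, -18, -11, 9, -14, -15, -9]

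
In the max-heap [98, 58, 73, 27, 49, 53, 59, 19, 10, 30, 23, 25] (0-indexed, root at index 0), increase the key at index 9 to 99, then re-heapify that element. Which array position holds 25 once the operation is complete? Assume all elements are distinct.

11

set index 9 from 30 to 99 → [98, 58, 73, 27, 49, 53, 59, 19, 10, 99, 23, 25]
99 > parent 49 at index 4, swap → [98, 58, 73, 27, 99, 53, 59, 19, 10, 49, 23, 25]
99 > parent 58 at index 1, swap → [98, 99, 73, 27, 58, 53, 59, 19, 10, 49, 23, 25]
99 > parent 98 at index 0, swap → [99, 98, 73, 27, 58, 53, 59, 19, 10, 49, 23, 25]
resulting array: [99, 98, 73, 27, 58, 53, 59, 19, 10, 49, 23, 25]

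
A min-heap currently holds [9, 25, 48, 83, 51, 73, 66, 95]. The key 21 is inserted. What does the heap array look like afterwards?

append 21 at index 8 → [9, 25, 48, 83, 51, 73, 66, 95, 21]
21 < parent 83 at index 3, swap → [9, 25, 48, 21, 51, 73, 66, 95, 83]
21 < parent 25 at index 1, swap → [9, 21, 48, 25, 51, 73, 66, 95, 83]

[9, 21, 48, 25, 51, 73, 66, 95, 83]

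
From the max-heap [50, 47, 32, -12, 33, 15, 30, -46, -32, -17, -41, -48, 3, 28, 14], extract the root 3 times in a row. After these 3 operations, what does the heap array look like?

[32, 28, 30, -12, 14, 15, 3, -46, -32, -17, -41, -48]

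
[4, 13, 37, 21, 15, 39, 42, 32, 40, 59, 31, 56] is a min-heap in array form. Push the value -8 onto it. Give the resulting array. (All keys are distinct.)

[-8, 13, 4, 21, 15, 37, 42, 32, 40, 59, 31, 56, 39]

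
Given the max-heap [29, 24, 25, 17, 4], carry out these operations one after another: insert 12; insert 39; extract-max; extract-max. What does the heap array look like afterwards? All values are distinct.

[25, 24, 12, 17, 4]

insert 12:
  append 12 at index 5 → [29, 24, 25, 17, 4, 12] (no swap needed)
insert 39:
  append 39 at index 6 → [29, 24, 25, 17, 4, 12, 39]
  39 > parent 25 at index 2, swap → [29, 24, 39, 17, 4, 12, 25]
  39 > parent 29 at index 0, swap → [39, 24, 29, 17, 4, 12, 25]
extract-max → returns 39:
  remove root 39; move last element 25 to root → [25, 24, 29, 17, 4, 12]
  25 vs larger child 29 at index 2, swap → [29, 24, 25, 17, 4, 12]
extract-max → returns 29:
  remove root 29; move last element 12 to root → [12, 24, 25, 17, 4]
  12 vs larger child 25 at index 2, swap → [25, 24, 12, 17, 4]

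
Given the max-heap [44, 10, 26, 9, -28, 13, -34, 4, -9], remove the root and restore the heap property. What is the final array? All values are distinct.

remove root 44; move last element -9 to root → [-9, 10, 26, 9, -28, 13, -34, 4]
-9 vs larger child 26 at index 2, swap → [26, 10, -9, 9, -28, 13, -34, 4]
-9 vs larger child 13 at index 5, swap → [26, 10, 13, 9, -28, -9, -34, 4]

[26, 10, 13, 9, -28, -9, -34, 4]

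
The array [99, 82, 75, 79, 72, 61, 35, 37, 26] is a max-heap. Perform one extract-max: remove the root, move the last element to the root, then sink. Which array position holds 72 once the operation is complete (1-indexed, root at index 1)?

remove root 99; move last element 26 to root → [26, 82, 75, 79, 72, 61, 35, 37]
26 vs larger child 82 at index 2, swap → [82, 26, 75, 79, 72, 61, 35, 37]
26 vs larger child 79 at index 4, swap → [82, 79, 75, 26, 72, 61, 35, 37]
26 vs only child 37 at index 8, swap → [82, 79, 75, 37, 72, 61, 35, 26]
resulting array: [82, 79, 75, 37, 72, 61, 35, 26]

5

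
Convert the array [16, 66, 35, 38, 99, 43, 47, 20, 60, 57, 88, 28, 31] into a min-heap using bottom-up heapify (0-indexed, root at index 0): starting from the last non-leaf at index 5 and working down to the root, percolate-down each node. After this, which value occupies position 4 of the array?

sift down from index 5:
  43 vs smaller child 28 at index 11, swap → [16, 66, 35, 38, 99, 28, 47, 20, 60, 57, 88, 43, 31]
sift down from index 4:
  99 vs smaller child 57 at index 9, swap → [16, 66, 35, 38, 57, 28, 47, 20, 60, 99, 88, 43, 31]
sift down from index 3:
  38 vs smaller child 20 at index 7, swap → [16, 66, 35, 20, 57, 28, 47, 38, 60, 99, 88, 43, 31]
sift down from index 2:
  35 vs smaller child 28 at index 5, swap → [16, 66, 28, 20, 57, 35, 47, 38, 60, 99, 88, 43, 31]
  35 vs smaller child 31 at index 12, swap → [16, 66, 28, 20, 57, 31, 47, 38, 60, 99, 88, 43, 35]
sift down from index 1:
  66 vs smaller child 20 at index 3, swap → [16, 20, 28, 66, 57, 31, 47, 38, 60, 99, 88, 43, 35]
  66 vs smaller child 38 at index 7, swap → [16, 20, 28, 38, 57, 31, 47, 66, 60, 99, 88, 43, 35]
sift down from index 0: already satisfies heap property
resulting array: [16, 20, 28, 38, 57, 31, 47, 66, 60, 99, 88, 43, 35]

57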